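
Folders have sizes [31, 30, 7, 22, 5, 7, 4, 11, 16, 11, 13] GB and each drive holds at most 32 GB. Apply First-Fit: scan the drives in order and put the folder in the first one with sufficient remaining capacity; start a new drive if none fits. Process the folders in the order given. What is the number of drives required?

6

31 GB → drive 1 (remaining 1 GB)
30 GB → drive 2 (remaining 2 GB)
7 GB → drive 3 (remaining 25 GB)
22 GB → drive 3 (remaining 3 GB)
5 GB → drive 4 (remaining 27 GB)
7 GB → drive 4 (remaining 20 GB)
4 GB → drive 4 (remaining 16 GB)
11 GB → drive 4 (remaining 5 GB)
16 GB → drive 5 (remaining 16 GB)
11 GB → drive 5 (remaining 5 GB)
13 GB → drive 6 (remaining 19 GB)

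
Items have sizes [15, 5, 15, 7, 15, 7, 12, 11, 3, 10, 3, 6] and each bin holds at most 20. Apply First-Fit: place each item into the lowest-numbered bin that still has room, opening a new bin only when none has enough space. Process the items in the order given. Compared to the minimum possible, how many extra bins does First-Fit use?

First-Fit: [15,5] [15,3] [7,7,3] [15] [12,6] [11] [10] → 7 bins.
Total size 109; any packing needs at least ⌈109/20⌉ = 6 bins.
An optimal packing achieves that bound: [15,5] [15,3] [15,3] [12,7] [11,7] [10,6] → 6 bins.
Excess: 7 − 6 = 1.

1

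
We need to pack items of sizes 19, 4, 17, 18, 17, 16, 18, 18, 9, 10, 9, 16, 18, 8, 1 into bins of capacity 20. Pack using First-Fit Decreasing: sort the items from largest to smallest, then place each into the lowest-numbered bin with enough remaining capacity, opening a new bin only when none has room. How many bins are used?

Sorted descending: 19, 18, 18, 18, 18, 17, 17, 16, 16, 10, 9, 9, 8, 4, 1.
19 → bin 1 (remaining 1)
18 → bin 2 (remaining 2)
18 → bin 3 (remaining 2)
18 → bin 4 (remaining 2)
18 → bin 5 (remaining 2)
17 → bin 6 (remaining 3)
17 → bin 7 (remaining 3)
16 → bin 8 (remaining 4)
16 → bin 9 (remaining 4)
10 → bin 10 (remaining 10)
9 → bin 10 (remaining 1)
9 → bin 11 (remaining 11)
8 → bin 11 (remaining 3)
4 → bin 8 (remaining 0)
1 → bin 1 (remaining 0)
Final bins: [19,1] [18] [18] [18] [18] [17] [17] [16,4] [16] [10,9] [9,8].

11 bins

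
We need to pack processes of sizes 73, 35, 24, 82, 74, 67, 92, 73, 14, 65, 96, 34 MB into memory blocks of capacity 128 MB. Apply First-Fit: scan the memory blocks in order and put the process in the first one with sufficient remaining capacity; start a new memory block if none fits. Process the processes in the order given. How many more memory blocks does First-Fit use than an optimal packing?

0

First-Fit: [73,35,14] [24,82] [74,34] [67] [92] [73] [65] [96] → 8 memory blocks.
8 processes exceed 64 MB (half the capacity), and no two of those can share a memory block, so at least 8 memory blocks are needed.
So 8 is already optimal.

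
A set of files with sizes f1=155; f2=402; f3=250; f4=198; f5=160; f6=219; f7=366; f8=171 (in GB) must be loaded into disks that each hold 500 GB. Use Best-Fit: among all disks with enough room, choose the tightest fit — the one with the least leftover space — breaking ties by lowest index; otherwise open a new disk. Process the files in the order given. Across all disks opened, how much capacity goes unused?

579

disk 1: place f1 (155 GB), 345 GB left
disk 2: place f2 (402 GB), 98 GB left
disk 1: place f3 (250 GB), 95 GB left
disk 3: place f4 (198 GB), 302 GB left
disk 3: place f5 (160 GB), 142 GB left
disk 4: place f6 (219 GB), 281 GB left
disk 5: place f7 (366 GB), 134 GB left
disk 4: place f8 (171 GB), 110 GB left
5 disks × 500 GB = 2500 GB; used 1921 GB; unused 579 GB.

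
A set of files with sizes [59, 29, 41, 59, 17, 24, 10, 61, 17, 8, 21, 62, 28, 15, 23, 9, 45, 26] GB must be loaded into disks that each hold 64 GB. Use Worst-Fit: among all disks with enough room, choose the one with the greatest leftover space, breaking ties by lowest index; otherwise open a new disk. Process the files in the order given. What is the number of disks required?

59 GB → disk 1 (remaining 5 GB)
29 GB → disk 2 (remaining 35 GB)
41 GB → disk 3 (remaining 23 GB)
59 GB → disk 4 (remaining 5 GB)
17 GB → disk 2 (remaining 18 GB)
24 GB → disk 5 (remaining 40 GB)
10 GB → disk 5 (remaining 30 GB)
61 GB → disk 6 (remaining 3 GB)
17 GB → disk 5 (remaining 13 GB)
8 GB → disk 3 (remaining 15 GB)
21 GB → disk 7 (remaining 43 GB)
62 GB → disk 8 (remaining 2 GB)
28 GB → disk 7 (remaining 15 GB)
15 GB → disk 2 (remaining 3 GB)
23 GB → disk 9 (remaining 41 GB)
9 GB → disk 9 (remaining 32 GB)
45 GB → disk 10 (remaining 19 GB)
26 GB → disk 9 (remaining 6 GB)
Final disks: [59] [29,17,15] [41,8] [59] [24,10,17] [61] [21,28] [62] [23,9,26] [45].

10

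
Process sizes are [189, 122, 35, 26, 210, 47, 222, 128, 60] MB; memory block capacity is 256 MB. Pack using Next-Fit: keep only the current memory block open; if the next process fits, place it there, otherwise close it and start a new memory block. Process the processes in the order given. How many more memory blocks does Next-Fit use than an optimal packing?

Next-Fit: [189] [122,35,26] [210] [47] [222] [128,60] → 6 memory blocks.
Total size 1039 MB; any packing needs at least ⌈1039/256⌉ = 5 memory blocks.
An optimal packing achieves that bound: [222,26] [210,35] [189,60] [128,122] [47] → 5 memory blocks.
Excess: 6 − 5 = 1.

1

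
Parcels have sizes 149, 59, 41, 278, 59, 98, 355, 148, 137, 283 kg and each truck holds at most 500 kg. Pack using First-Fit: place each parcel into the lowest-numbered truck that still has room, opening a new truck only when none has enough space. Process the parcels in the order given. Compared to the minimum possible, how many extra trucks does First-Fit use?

First-Fit: [149,59,41,59,98] [278,148] [355,137] [283] → 4 trucks.
Total size 1607 kg; any packing needs at least ⌈1607/500⌉ = 4 trucks.
So 4 is already optimal.

0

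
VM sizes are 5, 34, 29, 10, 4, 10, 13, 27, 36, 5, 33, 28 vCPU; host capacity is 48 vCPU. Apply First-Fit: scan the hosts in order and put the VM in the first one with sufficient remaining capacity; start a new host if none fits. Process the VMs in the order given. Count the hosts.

7

Put 5 vCPU in host 1; 43 vCPU remain.
Put 34 vCPU in host 1; 9 vCPU remain.
Put 29 vCPU in host 2; 19 vCPU remain.
Put 10 vCPU in host 2; 9 vCPU remain.
Put 4 vCPU in host 1; 5 vCPU remain.
Put 10 vCPU in host 3; 38 vCPU remain.
Put 13 vCPU in host 3; 25 vCPU remain.
Put 27 vCPU in host 4; 21 vCPU remain.
Put 36 vCPU in host 5; 12 vCPU remain.
Put 5 vCPU in host 1; 0 vCPU remain.
Put 33 vCPU in host 6; 15 vCPU remain.
Put 28 vCPU in host 7; 20 vCPU remain.
Final hosts: [5,34,4,5] [29,10] [10,13] [27] [36] [33] [28].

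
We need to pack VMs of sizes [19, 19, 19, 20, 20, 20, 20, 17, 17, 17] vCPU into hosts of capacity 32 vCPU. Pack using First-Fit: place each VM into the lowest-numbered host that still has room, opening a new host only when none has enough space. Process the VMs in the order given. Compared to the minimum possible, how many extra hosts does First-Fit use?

0

First-Fit: [19] [19] [19] [20] [20] [20] [20] [17] [17] [17] → 10 hosts.
10 VMs exceed 16 vCPU (half the capacity), and no two of those can share a host, so at least 10 hosts are needed.
So 10 is already optimal.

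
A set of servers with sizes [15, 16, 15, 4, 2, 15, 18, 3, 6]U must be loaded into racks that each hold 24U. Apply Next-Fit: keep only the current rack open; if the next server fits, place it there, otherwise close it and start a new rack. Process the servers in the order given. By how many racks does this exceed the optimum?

Next-Fit: [15] [16] [15,4,2] [15] [18,3] [6] → 6 racks.
5 servers exceed 12U (half the capacity), and no two of those can share a rack, so at least 5 racks are needed.
An optimal packing achieves that bound: [18,6] [16,4,3] [15,2] [15] [15] → 5 racks.
Excess: 6 − 5 = 1.

1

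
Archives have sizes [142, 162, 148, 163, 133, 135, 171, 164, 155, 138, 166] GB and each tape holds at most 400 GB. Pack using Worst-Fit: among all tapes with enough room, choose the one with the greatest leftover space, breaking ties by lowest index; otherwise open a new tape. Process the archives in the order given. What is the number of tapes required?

Put 142 GB in tape 1; 258 GB remain.
Put 162 GB in tape 1; 96 GB remain.
Put 148 GB in tape 2; 252 GB remain.
Put 163 GB in tape 2; 89 GB remain.
Put 133 GB in tape 3; 267 GB remain.
Put 135 GB in tape 3; 132 GB remain.
Put 171 GB in tape 4; 229 GB remain.
Put 164 GB in tape 4; 65 GB remain.
Put 155 GB in tape 5; 245 GB remain.
Put 138 GB in tape 5; 107 GB remain.
Put 166 GB in tape 6; 234 GB remain.

6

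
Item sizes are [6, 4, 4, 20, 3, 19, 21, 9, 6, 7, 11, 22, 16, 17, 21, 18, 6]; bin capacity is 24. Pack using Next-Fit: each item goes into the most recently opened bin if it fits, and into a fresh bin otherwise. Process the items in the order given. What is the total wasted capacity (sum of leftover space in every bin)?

Put 6 in bin 1; 18 remain.
Put 4 in bin 1; 14 remain.
Put 4 in bin 1; 10 remain.
Put 20 in bin 2; 4 remain.
Put 3 in bin 2; 1 remain.
Put 19 in bin 3; 5 remain.
Put 21 in bin 4; 3 remain.
Put 9 in bin 5; 15 remain.
Put 6 in bin 5; 9 remain.
Put 7 in bin 5; 2 remain.
Put 11 in bin 6; 13 remain.
Put 22 in bin 7; 2 remain.
Put 16 in bin 8; 8 remain.
Put 17 in bin 9; 7 remain.
Put 21 in bin 10; 3 remain.
Put 18 in bin 11; 6 remain.
Put 6 in bin 11; 0 remain.
11 bins × 24 = 264; used 210; unused 54.

54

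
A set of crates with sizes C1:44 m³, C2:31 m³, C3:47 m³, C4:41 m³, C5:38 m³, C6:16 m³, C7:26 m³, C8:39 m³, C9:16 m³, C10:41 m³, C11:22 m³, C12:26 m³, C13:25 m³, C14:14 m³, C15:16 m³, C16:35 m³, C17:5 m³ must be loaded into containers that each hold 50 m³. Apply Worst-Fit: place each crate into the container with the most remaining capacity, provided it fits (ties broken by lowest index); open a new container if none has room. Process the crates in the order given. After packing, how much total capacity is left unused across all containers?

Put C1 (44 m³) in container 1; 6 m³ remain.
Put C2 (31 m³) in container 2; 19 m³ remain.
Put C3 (47 m³) in container 3; 3 m³ remain.
Put C4 (41 m³) in container 4; 9 m³ remain.
Put C5 (38 m³) in container 5; 12 m³ remain.
Put C6 (16 m³) in container 2; 3 m³ remain.
Put C7 (26 m³) in container 6; 24 m³ remain.
Put C8 (39 m³) in container 7; 11 m³ remain.
Put C9 (16 m³) in container 6; 8 m³ remain.
Put C10 (41 m³) in container 8; 9 m³ remain.
Put C11 (22 m³) in container 9; 28 m³ remain.
Put C12 (26 m³) in container 9; 2 m³ remain.
Put C13 (25 m³) in container 10; 25 m³ remain.
Put C14 (14 m³) in container 10; 11 m³ remain.
Put C15 (16 m³) in container 11; 34 m³ remain.
Put C16 (35 m³) in container 12; 15 m³ remain.
Put C17 (5 m³) in container 11; 29 m³ remain.
12 containers × 50 m³ = 600 m³; used 482 m³; unused 118 m³.

118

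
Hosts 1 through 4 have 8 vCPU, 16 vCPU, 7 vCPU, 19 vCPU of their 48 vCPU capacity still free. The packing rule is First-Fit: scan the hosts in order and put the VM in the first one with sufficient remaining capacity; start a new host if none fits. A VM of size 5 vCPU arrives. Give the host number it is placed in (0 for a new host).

Hosts with room: host 1 (8 vCPU), host 2 (16 vCPU), host 3 (7 vCPU), host 4 (19 vCPU).
The first with room is host 1.

1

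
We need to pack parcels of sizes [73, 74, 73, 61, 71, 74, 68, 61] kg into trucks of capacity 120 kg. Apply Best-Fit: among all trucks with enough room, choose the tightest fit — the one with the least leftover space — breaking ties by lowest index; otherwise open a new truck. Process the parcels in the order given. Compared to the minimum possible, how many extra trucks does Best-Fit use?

0

Best-Fit: [73] [74] [73] [61] [71] [74] [68] [61] → 8 trucks.
8 parcels exceed 60 kg (half the capacity), and no two of those can share a truck, so at least 8 trucks are needed.
So 8 is already optimal.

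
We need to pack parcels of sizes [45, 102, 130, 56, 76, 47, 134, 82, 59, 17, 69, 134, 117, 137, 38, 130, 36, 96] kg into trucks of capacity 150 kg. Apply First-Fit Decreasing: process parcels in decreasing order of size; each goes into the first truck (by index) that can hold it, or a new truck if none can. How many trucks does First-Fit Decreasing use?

11

Sorted descending: 137, 134, 134, 130, 130, 117, 102, 96, 82, 76, 69, 59, 56, 47, 45, 38, 36, 17.
Put 137 kg in truck 1; 13 kg remain.
Put 134 kg in truck 2; 16 kg remain.
Put 134 kg in truck 3; 16 kg remain.
Put 130 kg in truck 4; 20 kg remain.
Put 130 kg in truck 5; 20 kg remain.
Put 117 kg in truck 6; 33 kg remain.
Put 102 kg in truck 7; 48 kg remain.
Put 96 kg in truck 8; 54 kg remain.
Put 82 kg in truck 9; 68 kg remain.
Put 76 kg in truck 10; 74 kg remain.
Put 69 kg in truck 10; 5 kg remain.
Put 59 kg in truck 9; 9 kg remain.
Put 56 kg in truck 11; 94 kg remain.
Put 47 kg in truck 7; 1 kg remain.
Put 45 kg in truck 8; 9 kg remain.
Put 38 kg in truck 11; 56 kg remain.
Put 36 kg in truck 11; 20 kg remain.
Put 17 kg in truck 4; 3 kg remain.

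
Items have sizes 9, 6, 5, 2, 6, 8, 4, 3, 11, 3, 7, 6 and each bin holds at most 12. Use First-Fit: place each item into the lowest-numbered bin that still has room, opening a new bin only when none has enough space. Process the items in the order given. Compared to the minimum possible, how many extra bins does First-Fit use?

First-Fit: [9,2] [6,5] [6,4] [8,3] [11] [3,7] [6] → 7 bins.
Total size 70; any packing needs at least ⌈70/12⌉ = 6 bins.
An optimal packing achieves that bound: [11] [9,3] [8,4] [7,5] [6,6] [6,3,2] → 6 bins.
Excess: 7 − 6 = 1.

1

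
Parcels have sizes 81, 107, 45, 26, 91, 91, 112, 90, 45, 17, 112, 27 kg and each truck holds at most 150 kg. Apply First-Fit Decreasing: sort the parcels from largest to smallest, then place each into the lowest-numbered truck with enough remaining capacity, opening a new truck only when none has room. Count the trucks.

7

Sorted descending: 112, 112, 107, 91, 91, 90, 81, 45, 45, 27, 26, 17.
truck 1: place 112 kg, 38 kg left
truck 2: place 112 kg, 38 kg left
truck 3: place 107 kg, 43 kg left
truck 4: place 91 kg, 59 kg left
truck 5: place 91 kg, 59 kg left
truck 6: place 90 kg, 60 kg left
truck 7: place 81 kg, 69 kg left
truck 4: place 45 kg, 14 kg left
truck 5: place 45 kg, 14 kg left
truck 1: place 27 kg, 11 kg left
truck 2: place 26 kg, 12 kg left
truck 3: place 17 kg, 26 kg left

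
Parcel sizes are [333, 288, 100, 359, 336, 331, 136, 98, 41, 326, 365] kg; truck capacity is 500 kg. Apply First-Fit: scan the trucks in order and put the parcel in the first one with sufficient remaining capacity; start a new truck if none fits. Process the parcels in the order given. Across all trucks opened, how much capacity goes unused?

truck 1: place 333 kg, 167 kg left
truck 2: place 288 kg, 212 kg left
truck 1: place 100 kg, 67 kg left
truck 3: place 359 kg, 141 kg left
truck 4: place 336 kg, 164 kg left
truck 5: place 331 kg, 169 kg left
truck 2: place 136 kg, 76 kg left
truck 3: place 98 kg, 43 kg left
truck 1: place 41 kg, 26 kg left
truck 6: place 326 kg, 174 kg left
truck 7: place 365 kg, 135 kg left
7 trucks × 500 kg = 3500 kg; used 2713 kg; unused 787 kg.

787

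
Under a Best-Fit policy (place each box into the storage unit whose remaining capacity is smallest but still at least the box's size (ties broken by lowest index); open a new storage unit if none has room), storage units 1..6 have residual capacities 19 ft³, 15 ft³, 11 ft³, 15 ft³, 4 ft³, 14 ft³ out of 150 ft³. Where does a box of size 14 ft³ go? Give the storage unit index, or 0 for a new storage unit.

6

Storage units with room: storage unit 1 (19 ft³), storage unit 2 (15 ft³), storage unit 4 (15 ft³), storage unit 6 (14 ft³).
Tightest fit is storage unit 6 with 14 ft³ free.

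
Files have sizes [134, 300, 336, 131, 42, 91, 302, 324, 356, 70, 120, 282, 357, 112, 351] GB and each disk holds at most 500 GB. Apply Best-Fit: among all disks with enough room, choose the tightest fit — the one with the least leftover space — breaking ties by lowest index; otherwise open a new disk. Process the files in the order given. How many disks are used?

134 GB → disk 1 (remaining 366 GB)
300 GB → disk 1 (remaining 66 GB)
336 GB → disk 2 (remaining 164 GB)
131 GB → disk 2 (remaining 33 GB)
42 GB → disk 1 (remaining 24 GB)
91 GB → disk 3 (remaining 409 GB)
302 GB → disk 3 (remaining 107 GB)
324 GB → disk 4 (remaining 176 GB)
356 GB → disk 5 (remaining 144 GB)
70 GB → disk 3 (remaining 37 GB)
120 GB → disk 5 (remaining 24 GB)
282 GB → disk 6 (remaining 218 GB)
357 GB → disk 7 (remaining 143 GB)
112 GB → disk 7 (remaining 31 GB)
351 GB → disk 8 (remaining 149 GB)

8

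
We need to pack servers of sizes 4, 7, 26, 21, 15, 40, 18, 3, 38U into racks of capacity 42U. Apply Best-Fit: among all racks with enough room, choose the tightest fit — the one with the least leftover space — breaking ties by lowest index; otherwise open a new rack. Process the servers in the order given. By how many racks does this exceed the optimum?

0

Best-Fit: [4,7,26,3] [21,15] [40] [18] [38] → 5 racks.
Total size 172U; any packing needs at least ⌈172/42⌉ = 5 racks.
So 5 is already optimal.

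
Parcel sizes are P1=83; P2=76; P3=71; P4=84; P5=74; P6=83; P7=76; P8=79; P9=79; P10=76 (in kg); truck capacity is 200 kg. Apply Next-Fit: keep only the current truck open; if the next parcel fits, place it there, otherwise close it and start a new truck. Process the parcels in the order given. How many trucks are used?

Put P1 (83 kg) in truck 1; 117 kg remain.
Put P2 (76 kg) in truck 1; 41 kg remain.
Put P3 (71 kg) in truck 2; 129 kg remain.
Put P4 (84 kg) in truck 2; 45 kg remain.
Put P5 (74 kg) in truck 3; 126 kg remain.
Put P6 (83 kg) in truck 3; 43 kg remain.
Put P7 (76 kg) in truck 4; 124 kg remain.
Put P8 (79 kg) in truck 4; 45 kg remain.
Put P9 (79 kg) in truck 5; 121 kg remain.
Put P10 (76 kg) in truck 5; 45 kg remain.

5 trucks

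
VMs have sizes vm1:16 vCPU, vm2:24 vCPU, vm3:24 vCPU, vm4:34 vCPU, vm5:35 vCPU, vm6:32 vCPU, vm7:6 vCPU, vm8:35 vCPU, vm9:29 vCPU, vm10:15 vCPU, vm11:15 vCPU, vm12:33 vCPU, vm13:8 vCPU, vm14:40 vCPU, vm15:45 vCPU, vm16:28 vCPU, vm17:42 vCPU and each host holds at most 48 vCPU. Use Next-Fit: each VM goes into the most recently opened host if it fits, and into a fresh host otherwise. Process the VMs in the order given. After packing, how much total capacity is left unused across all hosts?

115

Put vm1 (16 vCPU) in host 1; 32 vCPU remain.
Put vm2 (24 vCPU) in host 1; 8 vCPU remain.
Put vm3 (24 vCPU) in host 2; 24 vCPU remain.
Put vm4 (34 vCPU) in host 3; 14 vCPU remain.
Put vm5 (35 vCPU) in host 4; 13 vCPU remain.
Put vm6 (32 vCPU) in host 5; 16 vCPU remain.
Put vm7 (6 vCPU) in host 5; 10 vCPU remain.
Put vm8 (35 vCPU) in host 6; 13 vCPU remain.
Put vm9 (29 vCPU) in host 7; 19 vCPU remain.
Put vm10 (15 vCPU) in host 7; 4 vCPU remain.
Put vm11 (15 vCPU) in host 8; 33 vCPU remain.
Put vm12 (33 vCPU) in host 8; 0 vCPU remain.
Put vm13 (8 vCPU) in host 9; 40 vCPU remain.
Put vm14 (40 vCPU) in host 9; 0 vCPU remain.
Put vm15 (45 vCPU) in host 10; 3 vCPU remain.
Put vm16 (28 vCPU) in host 11; 20 vCPU remain.
Put vm17 (42 vCPU) in host 12; 6 vCPU remain.
12 hosts × 48 vCPU = 576 vCPU; used 461 vCPU; unused 115 vCPU.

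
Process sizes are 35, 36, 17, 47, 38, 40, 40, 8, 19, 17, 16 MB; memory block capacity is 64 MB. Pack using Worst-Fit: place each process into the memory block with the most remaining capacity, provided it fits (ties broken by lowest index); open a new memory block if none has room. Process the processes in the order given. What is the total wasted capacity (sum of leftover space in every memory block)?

71

35 MB → memory block 1 (remaining 29 MB)
36 MB → memory block 2 (remaining 28 MB)
17 MB → memory block 1 (remaining 12 MB)
47 MB → memory block 3 (remaining 17 MB)
38 MB → memory block 4 (remaining 26 MB)
40 MB → memory block 5 (remaining 24 MB)
40 MB → memory block 6 (remaining 24 MB)
8 MB → memory block 2 (remaining 20 MB)
19 MB → memory block 4 (remaining 7 MB)
17 MB → memory block 5 (remaining 7 MB)
16 MB → memory block 6 (remaining 8 MB)
6 memory blocks × 64 MB = 384 MB; used 313 MB; unused 71 MB.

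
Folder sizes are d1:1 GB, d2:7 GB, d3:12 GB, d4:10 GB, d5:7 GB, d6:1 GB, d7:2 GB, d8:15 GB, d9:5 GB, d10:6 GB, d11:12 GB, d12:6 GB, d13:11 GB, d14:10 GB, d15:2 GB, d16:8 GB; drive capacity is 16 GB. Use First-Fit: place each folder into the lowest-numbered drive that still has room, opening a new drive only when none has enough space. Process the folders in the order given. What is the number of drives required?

Put d1 (1 GB) in drive 1; 15 GB remain.
Put d2 (7 GB) in drive 1; 8 GB remain.
Put d3 (12 GB) in drive 2; 4 GB remain.
Put d4 (10 GB) in drive 3; 6 GB remain.
Put d5 (7 GB) in drive 1; 1 GB remain.
Put d6 (1 GB) in drive 1; 0 GB remain.
Put d7 (2 GB) in drive 2; 2 GB remain.
Put d8 (15 GB) in drive 4; 1 GB remain.
Put d9 (5 GB) in drive 3; 1 GB remain.
Put d10 (6 GB) in drive 5; 10 GB remain.
Put d11 (12 GB) in drive 6; 4 GB remain.
Put d12 (6 GB) in drive 5; 4 GB remain.
Put d13 (11 GB) in drive 7; 5 GB remain.
Put d14 (10 GB) in drive 8; 6 GB remain.
Put d15 (2 GB) in drive 2; 0 GB remain.
Put d16 (8 GB) in drive 9; 8 GB remain.

9 drives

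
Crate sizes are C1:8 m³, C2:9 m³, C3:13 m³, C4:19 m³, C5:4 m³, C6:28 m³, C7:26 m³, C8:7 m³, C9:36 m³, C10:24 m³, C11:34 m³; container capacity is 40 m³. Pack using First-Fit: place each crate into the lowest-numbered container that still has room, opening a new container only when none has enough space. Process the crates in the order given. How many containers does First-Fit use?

7

Put C1 (8 m³) in container 1; 32 m³ remain.
Put C2 (9 m³) in container 1; 23 m³ remain.
Put C3 (13 m³) in container 1; 10 m³ remain.
Put C4 (19 m³) in container 2; 21 m³ remain.
Put C5 (4 m³) in container 1; 6 m³ remain.
Put C6 (28 m³) in container 3; 12 m³ remain.
Put C7 (26 m³) in container 4; 14 m³ remain.
Put C8 (7 m³) in container 2; 14 m³ remain.
Put C9 (36 m³) in container 5; 4 m³ remain.
Put C10 (24 m³) in container 6; 16 m³ remain.
Put C11 (34 m³) in container 7; 6 m³ remain.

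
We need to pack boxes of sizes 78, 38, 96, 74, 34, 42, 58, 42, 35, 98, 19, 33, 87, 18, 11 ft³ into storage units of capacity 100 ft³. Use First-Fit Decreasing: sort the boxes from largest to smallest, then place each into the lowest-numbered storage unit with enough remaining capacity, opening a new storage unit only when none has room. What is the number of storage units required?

9 storage units

Sorted descending: 98, 96, 87, 78, 74, 58, 42, 42, 38, 35, 34, 33, 19, 18, 11.
storage unit 1: place 98 ft³, 2 ft³ left
storage unit 2: place 96 ft³, 4 ft³ left
storage unit 3: place 87 ft³, 13 ft³ left
storage unit 4: place 78 ft³, 22 ft³ left
storage unit 5: place 74 ft³, 26 ft³ left
storage unit 6: place 58 ft³, 42 ft³ left
storage unit 6: place 42 ft³, 0 ft³ left
storage unit 7: place 42 ft³, 58 ft³ left
storage unit 7: place 38 ft³, 20 ft³ left
storage unit 8: place 35 ft³, 65 ft³ left
storage unit 8: place 34 ft³, 31 ft³ left
storage unit 9: place 33 ft³, 67 ft³ left
storage unit 4: place 19 ft³, 3 ft³ left
storage unit 5: place 18 ft³, 8 ft³ left
storage unit 3: place 11 ft³, 2 ft³ left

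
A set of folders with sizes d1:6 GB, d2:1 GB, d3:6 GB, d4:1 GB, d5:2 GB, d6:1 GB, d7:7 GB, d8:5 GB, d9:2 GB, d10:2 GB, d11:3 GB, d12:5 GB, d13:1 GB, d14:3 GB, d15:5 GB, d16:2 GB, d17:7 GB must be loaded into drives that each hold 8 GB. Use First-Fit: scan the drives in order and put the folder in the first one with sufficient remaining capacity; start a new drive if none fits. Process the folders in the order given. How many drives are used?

8 drives

d1 (6 GB) → drive 1 (remaining 2 GB)
d2 (1 GB) → drive 1 (remaining 1 GB)
d3 (6 GB) → drive 2 (remaining 2 GB)
d4 (1 GB) → drive 1 (remaining 0 GB)
d5 (2 GB) → drive 2 (remaining 0 GB)
d6 (1 GB) → drive 3 (remaining 7 GB)
d7 (7 GB) → drive 3 (remaining 0 GB)
d8 (5 GB) → drive 4 (remaining 3 GB)
d9 (2 GB) → drive 4 (remaining 1 GB)
d10 (2 GB) → drive 5 (remaining 6 GB)
d11 (3 GB) → drive 5 (remaining 3 GB)
d12 (5 GB) → drive 6 (remaining 3 GB)
d13 (1 GB) → drive 4 (remaining 0 GB)
d14 (3 GB) → drive 5 (remaining 0 GB)
d15 (5 GB) → drive 7 (remaining 3 GB)
d16 (2 GB) → drive 6 (remaining 1 GB)
d17 (7 GB) → drive 8 (remaining 1 GB)
Final drives: [6,1,1] [6,2] [1,7] [5,2,1] [2,3,3] [5,2] [5] [7].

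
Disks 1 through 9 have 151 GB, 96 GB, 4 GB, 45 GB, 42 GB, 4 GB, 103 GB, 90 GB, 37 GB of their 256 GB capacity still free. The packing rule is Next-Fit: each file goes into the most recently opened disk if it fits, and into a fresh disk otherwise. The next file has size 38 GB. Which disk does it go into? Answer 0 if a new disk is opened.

0

Next-Fit only looks at disk 9, which has 37 GB free.
38 GB does not fit, so a new disk is opened.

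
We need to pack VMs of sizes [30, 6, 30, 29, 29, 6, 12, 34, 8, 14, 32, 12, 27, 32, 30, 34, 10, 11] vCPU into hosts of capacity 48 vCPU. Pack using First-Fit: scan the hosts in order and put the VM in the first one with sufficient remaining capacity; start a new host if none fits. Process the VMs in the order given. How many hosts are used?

10

host 1: place 30 vCPU, 18 vCPU left
host 1: place 6 vCPU, 12 vCPU left
host 2: place 30 vCPU, 18 vCPU left
host 3: place 29 vCPU, 19 vCPU left
host 4: place 29 vCPU, 19 vCPU left
host 1: place 6 vCPU, 6 vCPU left
host 2: place 12 vCPU, 6 vCPU left
host 5: place 34 vCPU, 14 vCPU left
host 3: place 8 vCPU, 11 vCPU left
host 4: place 14 vCPU, 5 vCPU left
host 6: place 32 vCPU, 16 vCPU left
host 5: place 12 vCPU, 2 vCPU left
host 7: place 27 vCPU, 21 vCPU left
host 8: place 32 vCPU, 16 vCPU left
host 9: place 30 vCPU, 18 vCPU left
host 10: place 34 vCPU, 14 vCPU left
host 3: place 10 vCPU, 1 vCPU left
host 6: place 11 vCPU, 5 vCPU left
Final hosts: [30,6,6] [30,12] [29,8,10] [29,14] [34,12] [32,11] [27] [32] [30] [34].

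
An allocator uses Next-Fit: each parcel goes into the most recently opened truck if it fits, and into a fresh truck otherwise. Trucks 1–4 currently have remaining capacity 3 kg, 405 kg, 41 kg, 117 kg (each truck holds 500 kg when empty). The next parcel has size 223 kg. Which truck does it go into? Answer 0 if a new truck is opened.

Next-Fit only looks at truck 4, which has 117 kg free.
223 kg does not fit, so a new truck is opened.

0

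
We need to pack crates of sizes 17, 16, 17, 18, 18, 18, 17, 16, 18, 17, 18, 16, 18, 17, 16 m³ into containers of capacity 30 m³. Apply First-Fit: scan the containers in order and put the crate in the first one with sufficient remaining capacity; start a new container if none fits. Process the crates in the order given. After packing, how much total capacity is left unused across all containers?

Put 17 m³ in container 1; 13 m³ remain.
Put 16 m³ in container 2; 14 m³ remain.
Put 17 m³ in container 3; 13 m³ remain.
Put 18 m³ in container 4; 12 m³ remain.
Put 18 m³ in container 5; 12 m³ remain.
Put 18 m³ in container 6; 12 m³ remain.
Put 17 m³ in container 7; 13 m³ remain.
Put 16 m³ in container 8; 14 m³ remain.
Put 18 m³ in container 9; 12 m³ remain.
Put 17 m³ in container 10; 13 m³ remain.
Put 18 m³ in container 11; 12 m³ remain.
Put 16 m³ in container 12; 14 m³ remain.
Put 18 m³ in container 13; 12 m³ remain.
Put 17 m³ in container 14; 13 m³ remain.
Put 16 m³ in container 15; 14 m³ remain.
15 containers × 30 m³ = 450 m³; used 257 m³; unused 193 m³.

193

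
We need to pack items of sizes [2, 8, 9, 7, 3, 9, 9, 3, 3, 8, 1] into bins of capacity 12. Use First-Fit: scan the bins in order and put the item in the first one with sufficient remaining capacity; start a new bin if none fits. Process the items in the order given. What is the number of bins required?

2 → bin 1 (remaining 10)
8 → bin 1 (remaining 2)
9 → bin 2 (remaining 3)
7 → bin 3 (remaining 5)
3 → bin 2 (remaining 0)
9 → bin 4 (remaining 3)
9 → bin 5 (remaining 3)
3 → bin 3 (remaining 2)
3 → bin 4 (remaining 0)
8 → bin 6 (remaining 4)
1 → bin 1 (remaining 1)

6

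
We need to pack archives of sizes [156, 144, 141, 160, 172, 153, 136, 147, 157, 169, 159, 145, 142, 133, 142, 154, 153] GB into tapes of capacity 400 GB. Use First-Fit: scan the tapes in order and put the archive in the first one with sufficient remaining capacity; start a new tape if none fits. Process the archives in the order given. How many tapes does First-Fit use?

tape 1: place 156 GB, 244 GB left
tape 1: place 144 GB, 100 GB left
tape 2: place 141 GB, 259 GB left
tape 2: place 160 GB, 99 GB left
tape 3: place 172 GB, 228 GB left
tape 3: place 153 GB, 75 GB left
tape 4: place 136 GB, 264 GB left
tape 4: place 147 GB, 117 GB left
tape 5: place 157 GB, 243 GB left
tape 5: place 169 GB, 74 GB left
tape 6: place 159 GB, 241 GB left
tape 6: place 145 GB, 96 GB left
tape 7: place 142 GB, 258 GB left
tape 7: place 133 GB, 125 GB left
tape 8: place 142 GB, 258 GB left
tape 8: place 154 GB, 104 GB left
tape 9: place 153 GB, 247 GB left
Final tapes: [156,144] [141,160] [172,153] [136,147] [157,169] [159,145] [142,133] [142,154] [153].

9 tapes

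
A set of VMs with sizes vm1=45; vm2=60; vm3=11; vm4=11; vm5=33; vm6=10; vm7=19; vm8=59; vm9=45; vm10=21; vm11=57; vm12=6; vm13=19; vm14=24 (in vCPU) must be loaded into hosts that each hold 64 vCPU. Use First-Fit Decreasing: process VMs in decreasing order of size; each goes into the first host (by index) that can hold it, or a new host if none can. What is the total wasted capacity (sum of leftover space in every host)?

28

Sorted descending: 60, 59, 57, 45, 45, 33, 24, 21, 19, 19, 11, 11, 10, 6.
host 1: place 60 vCPU, 4 vCPU left
host 2: place 59 vCPU, 5 vCPU left
host 3: place 57 vCPU, 7 vCPU left
host 4: place 45 vCPU, 19 vCPU left
host 5: place 45 vCPU, 19 vCPU left
host 6: place 33 vCPU, 31 vCPU left
host 6: place 24 vCPU, 7 vCPU left
host 7: place 21 vCPU, 43 vCPU left
host 4: place 19 vCPU, 0 vCPU left
host 5: place 19 vCPU, 0 vCPU left
host 7: place 11 vCPU, 32 vCPU left
host 7: place 11 vCPU, 21 vCPU left
host 7: place 10 vCPU, 11 vCPU left
host 3: place 6 vCPU, 1 vCPU left
7 hosts × 64 vCPU = 448 vCPU; used 420 vCPU; unused 28 vCPU.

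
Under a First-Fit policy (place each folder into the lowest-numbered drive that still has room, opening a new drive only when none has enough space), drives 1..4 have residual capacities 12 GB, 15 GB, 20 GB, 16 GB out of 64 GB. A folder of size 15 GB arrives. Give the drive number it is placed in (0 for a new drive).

2

Drives with room: drive 2 (15 GB), drive 3 (20 GB), drive 4 (16 GB).
The first with room is drive 2.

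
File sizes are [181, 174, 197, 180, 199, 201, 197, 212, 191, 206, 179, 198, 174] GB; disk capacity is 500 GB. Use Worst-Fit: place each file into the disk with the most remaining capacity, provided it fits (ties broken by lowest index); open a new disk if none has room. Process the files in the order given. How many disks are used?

Put 181 GB in disk 1; 319 GB remain.
Put 174 GB in disk 1; 145 GB remain.
Put 197 GB in disk 2; 303 GB remain.
Put 180 GB in disk 2; 123 GB remain.
Put 199 GB in disk 3; 301 GB remain.
Put 201 GB in disk 3; 100 GB remain.
Put 197 GB in disk 4; 303 GB remain.
Put 212 GB in disk 4; 91 GB remain.
Put 191 GB in disk 5; 309 GB remain.
Put 206 GB in disk 5; 103 GB remain.
Put 179 GB in disk 6; 321 GB remain.
Put 198 GB in disk 6; 123 GB remain.
Put 174 GB in disk 7; 326 GB remain.

7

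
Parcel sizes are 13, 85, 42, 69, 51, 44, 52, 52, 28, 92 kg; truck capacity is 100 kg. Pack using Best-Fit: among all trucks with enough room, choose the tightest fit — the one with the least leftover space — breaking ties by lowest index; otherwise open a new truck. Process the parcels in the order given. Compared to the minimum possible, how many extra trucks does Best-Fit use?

0

Best-Fit: [13,85] [42,51] [69,28] [44,52] [52] [92] → 6 trucks.
Total size 528 kg; any packing needs at least ⌈528/100⌉ = 6 trucks.
So 6 is already optimal.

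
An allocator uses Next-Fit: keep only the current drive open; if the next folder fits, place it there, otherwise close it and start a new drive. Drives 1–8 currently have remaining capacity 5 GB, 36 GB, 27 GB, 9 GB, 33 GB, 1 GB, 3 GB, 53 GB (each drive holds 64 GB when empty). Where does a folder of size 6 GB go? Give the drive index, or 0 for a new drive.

Next-Fit only looks at drive 8, which has 53 GB free.
6 GB fits there.

8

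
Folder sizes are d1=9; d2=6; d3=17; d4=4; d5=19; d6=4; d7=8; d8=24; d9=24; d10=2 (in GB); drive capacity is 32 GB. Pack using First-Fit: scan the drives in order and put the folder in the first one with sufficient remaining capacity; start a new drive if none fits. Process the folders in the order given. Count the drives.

Put d1 (9 GB) in drive 1; 23 GB remain.
Put d2 (6 GB) in drive 1; 17 GB remain.
Put d3 (17 GB) in drive 1; 0 GB remain.
Put d4 (4 GB) in drive 2; 28 GB remain.
Put d5 (19 GB) in drive 2; 9 GB remain.
Put d6 (4 GB) in drive 2; 5 GB remain.
Put d7 (8 GB) in drive 3; 24 GB remain.
Put d8 (24 GB) in drive 3; 0 GB remain.
Put d9 (24 GB) in drive 4; 8 GB remain.
Put d10 (2 GB) in drive 2; 3 GB remain.
Final drives: [9,6,17] [4,19,4,2] [8,24] [24].

4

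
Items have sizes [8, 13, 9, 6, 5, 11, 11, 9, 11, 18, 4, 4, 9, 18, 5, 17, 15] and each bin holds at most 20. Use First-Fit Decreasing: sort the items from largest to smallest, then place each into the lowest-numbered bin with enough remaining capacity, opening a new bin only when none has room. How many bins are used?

10

Sorted descending: 18, 18, 17, 15, 13, 11, 11, 11, 9, 9, 9, 8, 6, 5, 5, 4, 4.
Put 18 in bin 1; 2 remain.
Put 18 in bin 2; 2 remain.
Put 17 in bin 3; 3 remain.
Put 15 in bin 4; 5 remain.
Put 13 in bin 5; 7 remain.
Put 11 in bin 6; 9 remain.
Put 11 in bin 7; 9 remain.
Put 11 in bin 8; 9 remain.
Put 9 in bin 6; 0 remain.
Put 9 in bin 7; 0 remain.
Put 9 in bin 8; 0 remain.
Put 8 in bin 9; 12 remain.
Put 6 in bin 5; 1 remain.
Put 5 in bin 4; 0 remain.
Put 5 in bin 9; 7 remain.
Put 4 in bin 9; 3 remain.
Put 4 in bin 10; 16 remain.
Final bins: [18] [18] [17] [15,5] [13,6] [11,9] [11,9] [11,9] [8,5,4] [4].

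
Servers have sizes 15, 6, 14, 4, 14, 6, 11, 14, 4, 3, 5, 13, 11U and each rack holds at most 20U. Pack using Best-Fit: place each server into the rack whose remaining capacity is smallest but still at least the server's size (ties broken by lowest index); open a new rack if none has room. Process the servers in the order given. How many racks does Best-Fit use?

Put 15U in rack 1; 5U remain.
Put 6U in rack 2; 14U remain.
Put 14U in rack 2; 0U remain.
Put 4U in rack 1; 1U remain.
Put 14U in rack 3; 6U remain.
Put 6U in rack 3; 0U remain.
Put 11U in rack 4; 9U remain.
Put 14U in rack 5; 6U remain.
Put 4U in rack 5; 2U remain.
Put 3U in rack 4; 6U remain.
Put 5U in rack 4; 1U remain.
Put 13U in rack 6; 7U remain.
Put 11U in rack 7; 9U remain.
Final racks: [15,4] [6,14] [14,6] [11,3,5] [14,4] [13] [11].

7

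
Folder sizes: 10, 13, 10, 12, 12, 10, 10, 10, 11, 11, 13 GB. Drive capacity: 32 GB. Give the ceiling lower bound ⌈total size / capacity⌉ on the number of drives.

Total size = 10 + 13 + 10 + 12 + 12 + 10 + 10 + 10 + 11 + 11 + 13 = 122 GB.
⌈122 / 32⌉ = 4.

4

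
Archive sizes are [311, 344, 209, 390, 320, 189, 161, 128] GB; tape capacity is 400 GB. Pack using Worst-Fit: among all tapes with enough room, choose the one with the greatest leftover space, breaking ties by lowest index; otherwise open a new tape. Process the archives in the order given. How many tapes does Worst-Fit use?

6

Put 311 GB in tape 1; 89 GB remain.
Put 344 GB in tape 2; 56 GB remain.
Put 209 GB in tape 3; 191 GB remain.
Put 390 GB in tape 4; 10 GB remain.
Put 320 GB in tape 5; 80 GB remain.
Put 189 GB in tape 3; 2 GB remain.
Put 161 GB in tape 6; 239 GB remain.
Put 128 GB in tape 6; 111 GB remain.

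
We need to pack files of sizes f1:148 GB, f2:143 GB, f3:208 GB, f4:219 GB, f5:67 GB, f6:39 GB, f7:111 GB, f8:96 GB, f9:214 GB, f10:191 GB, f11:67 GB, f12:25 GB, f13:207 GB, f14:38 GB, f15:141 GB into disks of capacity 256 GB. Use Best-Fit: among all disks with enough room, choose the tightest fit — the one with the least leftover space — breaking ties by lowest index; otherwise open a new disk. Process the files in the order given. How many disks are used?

f1 (148 GB) → disk 1 (remaining 108 GB)
f2 (143 GB) → disk 2 (remaining 113 GB)
f3 (208 GB) → disk 3 (remaining 48 GB)
f4 (219 GB) → disk 4 (remaining 37 GB)
f5 (67 GB) → disk 1 (remaining 41 GB)
f6 (39 GB) → disk 1 (remaining 2 GB)
f7 (111 GB) → disk 2 (remaining 2 GB)
f8 (96 GB) → disk 5 (remaining 160 GB)
f9 (214 GB) → disk 6 (remaining 42 GB)
f10 (191 GB) → disk 7 (remaining 65 GB)
f11 (67 GB) → disk 5 (remaining 93 GB)
f12 (25 GB) → disk 4 (remaining 12 GB)
f13 (207 GB) → disk 8 (remaining 49 GB)
f14 (38 GB) → disk 6 (remaining 4 GB)
f15 (141 GB) → disk 9 (remaining 115 GB)
Final disks: [148,67,39] [143,111] [208] [219,25] [96,67] [214,38] [191] [207] [141].

9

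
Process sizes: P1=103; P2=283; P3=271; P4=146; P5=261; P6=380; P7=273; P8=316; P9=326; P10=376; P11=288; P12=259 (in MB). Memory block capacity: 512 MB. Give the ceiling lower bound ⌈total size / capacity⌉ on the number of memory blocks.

7

Total size = 103 + 283 + 271 + 146 + 261 + 380 + 273 + 316 + 326 + 376 + 288 + 259 = 3282 MB.
⌈3282 / 512⌉ = 7.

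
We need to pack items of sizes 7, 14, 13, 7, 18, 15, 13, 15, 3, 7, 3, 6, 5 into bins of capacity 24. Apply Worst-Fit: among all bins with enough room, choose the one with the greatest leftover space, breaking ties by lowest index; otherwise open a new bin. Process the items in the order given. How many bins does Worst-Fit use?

6

7 → bin 1 (remaining 17)
14 → bin 1 (remaining 3)
13 → bin 2 (remaining 11)
7 → bin 2 (remaining 4)
18 → bin 3 (remaining 6)
15 → bin 4 (remaining 9)
13 → bin 5 (remaining 11)
15 → bin 6 (remaining 9)
3 → bin 5 (remaining 8)
7 → bin 4 (remaining 2)
3 → bin 6 (remaining 6)
6 → bin 5 (remaining 2)
5 → bin 3 (remaining 1)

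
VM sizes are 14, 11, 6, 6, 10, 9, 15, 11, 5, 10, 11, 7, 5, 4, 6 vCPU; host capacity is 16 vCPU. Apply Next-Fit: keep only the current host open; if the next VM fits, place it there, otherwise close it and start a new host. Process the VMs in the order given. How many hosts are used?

11 hosts

14 vCPU → host 1 (remaining 2 vCPU)
11 vCPU → host 2 (remaining 5 vCPU)
6 vCPU → host 3 (remaining 10 vCPU)
6 vCPU → host 3 (remaining 4 vCPU)
10 vCPU → host 4 (remaining 6 vCPU)
9 vCPU → host 5 (remaining 7 vCPU)
15 vCPU → host 6 (remaining 1 vCPU)
11 vCPU → host 7 (remaining 5 vCPU)
5 vCPU → host 7 (remaining 0 vCPU)
10 vCPU → host 8 (remaining 6 vCPU)
11 vCPU → host 9 (remaining 5 vCPU)
7 vCPU → host 10 (remaining 9 vCPU)
5 vCPU → host 10 (remaining 4 vCPU)
4 vCPU → host 10 (remaining 0 vCPU)
6 vCPU → host 11 (remaining 10 vCPU)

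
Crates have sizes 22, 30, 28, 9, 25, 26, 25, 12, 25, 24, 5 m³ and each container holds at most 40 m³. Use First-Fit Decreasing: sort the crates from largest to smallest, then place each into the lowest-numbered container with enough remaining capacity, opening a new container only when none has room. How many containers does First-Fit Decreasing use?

Sorted descending: 30, 28, 26, 25, 25, 25, 24, 22, 12, 9, 5.
container 1: place 30 m³, 10 m³ left
container 2: place 28 m³, 12 m³ left
container 3: place 26 m³, 14 m³ left
container 4: place 25 m³, 15 m³ left
container 5: place 25 m³, 15 m³ left
container 6: place 25 m³, 15 m³ left
container 7: place 24 m³, 16 m³ left
container 8: place 22 m³, 18 m³ left
container 2: place 12 m³, 0 m³ left
container 1: place 9 m³, 1 m³ left
container 3: place 5 m³, 9 m³ left

8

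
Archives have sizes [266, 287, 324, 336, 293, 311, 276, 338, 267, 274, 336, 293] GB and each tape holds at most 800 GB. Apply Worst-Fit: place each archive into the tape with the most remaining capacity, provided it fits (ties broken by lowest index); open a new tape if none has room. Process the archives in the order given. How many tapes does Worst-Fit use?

6 tapes

Put 266 GB in tape 1; 534 GB remain.
Put 287 GB in tape 1; 247 GB remain.
Put 324 GB in tape 2; 476 GB remain.
Put 336 GB in tape 2; 140 GB remain.
Put 293 GB in tape 3; 507 GB remain.
Put 311 GB in tape 3; 196 GB remain.
Put 276 GB in tape 4; 524 GB remain.
Put 338 GB in tape 4; 186 GB remain.
Put 267 GB in tape 5; 533 GB remain.
Put 274 GB in tape 5; 259 GB remain.
Put 336 GB in tape 6; 464 GB remain.
Put 293 GB in tape 6; 171 GB remain.
Final tapes: [266,287] [324,336] [293,311] [276,338] [267,274] [336,293].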